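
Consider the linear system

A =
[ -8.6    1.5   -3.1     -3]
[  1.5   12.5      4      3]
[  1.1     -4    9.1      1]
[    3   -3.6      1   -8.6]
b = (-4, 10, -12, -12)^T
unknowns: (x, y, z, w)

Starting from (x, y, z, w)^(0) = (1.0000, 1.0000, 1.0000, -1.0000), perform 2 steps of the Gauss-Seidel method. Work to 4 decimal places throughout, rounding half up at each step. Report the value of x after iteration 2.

Iteration 1:
  x = (-4 - (1.5)·1.0000 - (-3.1)·1.0000 - (-3)·-1.0000) / (-8.6) = 0.6279
  y = (10 - (1.5)·0.6279 - (4)·1.0000 - (3)·-1.0000) / (12.5) = 0.6447
  z = (-12 - (1.1)·0.6279 - (-4)·0.6447 - (1)·-1.0000) / (9.1) = -1.0013
  w = (-12 - (3)·0.6279 - (-3.6)·0.6447 - (1)·-1.0013) / (-8.6) = 1.2281
Iteration 2:
  x = (-4 - (1.5)·0.6447 - (-3.1)·-1.0013 - (-3)·1.2281) / (-8.6) = 0.5101
  y = (10 - (1.5)·0.5101 - (4)·-1.0013 - (3)·1.2281) / (12.5) = 0.7645
  z = (-12 - (1.1)·0.5101 - (-4)·0.7645 - (1)·1.2281) / (9.1) = -1.1793
  w = (-12 - (3)·0.5101 - (-3.6)·0.7645 - (1)·-1.1793) / (-8.6) = 1.1161

0.5101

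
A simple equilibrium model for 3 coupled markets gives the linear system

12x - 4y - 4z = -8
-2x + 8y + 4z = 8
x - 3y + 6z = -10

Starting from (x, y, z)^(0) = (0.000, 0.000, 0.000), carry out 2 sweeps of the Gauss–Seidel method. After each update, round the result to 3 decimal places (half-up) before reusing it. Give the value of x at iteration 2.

-0.769

Iteration 1:
  x = (-8 - (-4)·0.000 - (-4)·0.000) / (12) = -0.667
  y = (8 - (-2)·-0.667 - (4)·0.000) / (8) = 0.833
  z = (-10 - (1)·-0.667 - (-3)·0.833) / (6) = -1.139
Iteration 2:
  x = (-8 - (-4)·0.833 - (-4)·-1.139) / (12) = -0.769
  y = (8 - (-2)·-0.769 - (4)·-1.139) / (8) = 1.377
  z = (-10 - (1)·-0.769 - (-3)·1.377) / (6) = -0.850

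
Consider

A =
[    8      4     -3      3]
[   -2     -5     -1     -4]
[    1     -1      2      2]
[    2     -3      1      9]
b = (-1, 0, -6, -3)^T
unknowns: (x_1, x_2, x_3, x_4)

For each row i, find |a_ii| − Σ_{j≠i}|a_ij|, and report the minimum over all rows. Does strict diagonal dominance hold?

row 1: |8| − (4+3+3) = -2
row 2: |-5| − (2+1+4) = -2
row 3: |2| − (1+1+2) = -2
row 4: |9| − (2+3+1) = 3
minimum over rows = -2 → not strictly diagonally dominant

-2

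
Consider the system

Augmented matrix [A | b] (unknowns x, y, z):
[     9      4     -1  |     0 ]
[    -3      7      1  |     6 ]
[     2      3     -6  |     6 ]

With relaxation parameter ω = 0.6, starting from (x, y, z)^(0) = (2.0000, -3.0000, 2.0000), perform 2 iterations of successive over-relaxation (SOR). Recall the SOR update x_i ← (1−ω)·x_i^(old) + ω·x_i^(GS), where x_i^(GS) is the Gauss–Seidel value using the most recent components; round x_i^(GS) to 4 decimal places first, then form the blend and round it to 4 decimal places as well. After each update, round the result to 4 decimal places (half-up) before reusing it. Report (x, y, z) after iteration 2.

(0.8313, 0.5272, -0.1063)

Iteration 1:
  x: GS value = (0 - (4)·-3.0000 - (-1)·2.0000) / (9) = 1.5556;  x ← (1−ω)·2.0000 + ω·1.5556 = 1.7334
  y: GS value = (6 - (-3)·1.7334 - (1)·2.0000) / (7) = 1.3143;  y ← (1−ω)·-3.0000 + ω·1.3143 = -0.4114
  z: GS value = (6 - (2)·1.7334 - (3)·-0.4114) / (-6) = -0.6279;  z ← (1−ω)·2.0000 + ω·-0.6279 = 0.4233
Iteration 2:
  x: GS value = (0 - (4)·-0.4114 - (-1)·0.4233) / (9) = 0.2299;  x ← (1−ω)·1.7334 + ω·0.2299 = 0.8313
  y: GS value = (6 - (-3)·0.8313 - (1)·0.4233) / (7) = 1.1529;  y ← (1−ω)·-0.4114 + ω·1.1529 = 0.5272
  z: GS value = (6 - (2)·0.8313 - (3)·0.5272) / (-6) = -0.4593;  z ← (1−ω)·0.4233 + ω·-0.4593 = -0.1063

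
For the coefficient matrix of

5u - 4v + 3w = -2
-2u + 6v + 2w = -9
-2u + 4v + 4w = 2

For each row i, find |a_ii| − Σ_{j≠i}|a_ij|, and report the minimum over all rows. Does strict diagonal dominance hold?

row 1: |5| − (4+3) = -2
row 2: |6| − (2+2) = 2
row 3: |4| − (2+4) = -2
minimum over rows = -2 → not strictly diagonally dominant

-2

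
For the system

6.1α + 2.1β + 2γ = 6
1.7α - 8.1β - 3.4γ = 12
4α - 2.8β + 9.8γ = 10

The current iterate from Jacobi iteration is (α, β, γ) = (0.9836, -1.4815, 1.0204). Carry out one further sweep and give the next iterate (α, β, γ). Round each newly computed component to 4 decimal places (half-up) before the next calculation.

(1.1591, -1.7034, 0.1957)

One sweep:
  α = (6 - (2.1)·-1.4815 - (2)·1.0204) / (6.1) = 1.1591
  β = (12 - (1.7)·0.9836 - (-3.4)·1.0204) / (-8.1) = -1.7034
  γ = (10 - (4)·0.9836 - (-2.8)·-1.4815) / (9.8) = 0.1957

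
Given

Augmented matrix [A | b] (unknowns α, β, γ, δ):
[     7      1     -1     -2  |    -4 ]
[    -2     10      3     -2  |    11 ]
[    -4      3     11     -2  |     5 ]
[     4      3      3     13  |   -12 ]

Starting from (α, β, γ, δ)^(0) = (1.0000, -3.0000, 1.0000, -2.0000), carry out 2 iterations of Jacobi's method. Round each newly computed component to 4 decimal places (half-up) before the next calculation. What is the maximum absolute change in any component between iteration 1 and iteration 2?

Iteration 1:
  α = (-4 - (1)·-3.0000 - (-1)·1.0000 - (-2)·-2.0000) / (7) = -0.5714
  β = (11 - (-2)·1.0000 - (3)·1.0000 - (-2)·-2.0000) / (10) = 0.6000
  γ = (5 - (-4)·1.0000 - (3)·-3.0000 - (-2)·-2.0000) / (11) = 1.2727
  δ = (-12 - (4)·1.0000 - (3)·-3.0000 - (3)·1.0000) / (13) = -0.7692
Iteration 2:
  α = (-4 - (1)·0.6000 - (-1)·1.2727 - (-2)·-0.7692) / (7) = -0.6951
  β = (11 - (-2)·-0.5714 - (3)·1.2727 - (-2)·-0.7692) / (10) = 0.4501
  γ = (5 - (-4)·-0.5714 - (3)·0.6000 - (-2)·-0.7692) / (11) = -0.0567
  δ = (-12 - (4)·-0.5714 - (3)·0.6000 - (3)·1.2727) / (13) = -1.1794
Change: (-0.1237, -0.1499, -1.3294, -0.4102) → max |·| = 1.3294

1.3294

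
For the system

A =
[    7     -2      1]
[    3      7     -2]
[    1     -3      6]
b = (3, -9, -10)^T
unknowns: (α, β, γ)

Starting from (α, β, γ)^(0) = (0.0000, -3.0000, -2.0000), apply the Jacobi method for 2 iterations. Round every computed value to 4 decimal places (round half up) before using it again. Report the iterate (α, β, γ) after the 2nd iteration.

Iteration 1:
  α = (3 - (-2)·-3.0000 - (1)·-2.0000) / (7) = -0.1429
  β = (-9 - (3)·0.0000 - (-2)·-2.0000) / (7) = -1.8571
  γ = (-10 - (1)·0.0000 - (-3)·-3.0000) / (6) = -3.1667
Iteration 2:
  α = (3 - (-2)·-1.8571 - (1)·-3.1667) / (7) = 0.3504
  β = (-9 - (3)·-0.1429 - (-2)·-3.1667) / (7) = -2.1292
  γ = (-10 - (1)·-0.1429 - (-3)·-1.8571) / (6) = -2.5714

(0.3504, -2.1292, -2.5714)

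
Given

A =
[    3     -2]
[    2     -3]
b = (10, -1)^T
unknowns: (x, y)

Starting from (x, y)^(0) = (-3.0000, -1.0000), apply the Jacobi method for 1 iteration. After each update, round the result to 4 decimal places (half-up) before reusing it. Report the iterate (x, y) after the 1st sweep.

(2.6667, -1.6667)

Iteration 1:
  x = (10 - (-2)·-1.0000) / (3) = 2.6667
  y = (-1 - (2)·-3.0000) / (-3) = -1.6667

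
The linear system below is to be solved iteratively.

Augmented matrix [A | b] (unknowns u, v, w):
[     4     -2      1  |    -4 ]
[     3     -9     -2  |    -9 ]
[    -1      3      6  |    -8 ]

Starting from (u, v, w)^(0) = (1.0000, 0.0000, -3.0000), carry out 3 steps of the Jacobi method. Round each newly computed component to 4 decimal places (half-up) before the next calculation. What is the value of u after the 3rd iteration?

Iteration 1:
  u = (-4 - (-2)·0.0000 - (1)·-3.0000) / (4) = -0.2500
  v = (-9 - (3)·1.0000 - (-2)·-3.0000) / (-9) = 2.0000
  w = (-8 - (-1)·1.0000 - (3)·0.0000) / (6) = -1.1667
Iteration 2:
  u = (-4 - (-2)·2.0000 - (1)·-1.1667) / (4) = 0.2917
  v = (-9 - (3)·-0.2500 - (-2)·-1.1667) / (-9) = 1.1759
  w = (-8 - (-1)·-0.2500 - (3)·2.0000) / (6) = -2.3750
Iteration 3:
  u = (-4 - (-2)·1.1759 - (1)·-2.3750) / (4) = 0.1817
  v = (-9 - (3)·0.2917 - (-2)·-2.3750) / (-9) = 1.6250
  w = (-8 - (-1)·0.2917 - (3)·1.1759) / (6) = -1.8727

0.1817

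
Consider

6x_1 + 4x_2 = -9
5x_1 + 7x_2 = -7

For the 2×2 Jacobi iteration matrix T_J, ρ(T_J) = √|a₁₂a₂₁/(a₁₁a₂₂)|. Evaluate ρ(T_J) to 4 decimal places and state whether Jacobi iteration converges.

0.6901

a₁₂a₂₁/(a₁₁a₂₂) = (4)·(5) / ((6)·(7)) = 0.476190
ρ = √|0.476190| = √0.476190 = 0.6901
ρ < 1, so Jacobi converges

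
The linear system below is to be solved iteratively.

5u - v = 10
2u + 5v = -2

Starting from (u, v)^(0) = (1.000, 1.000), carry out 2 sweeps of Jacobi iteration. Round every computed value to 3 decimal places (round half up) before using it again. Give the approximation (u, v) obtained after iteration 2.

Iteration 1:
  u = (10 - (-1)·1.000) / (5) = 2.200
  v = (-2 - (2)·1.000) / (5) = -0.800
Iteration 2:
  u = (10 - (-1)·-0.800) / (5) = 1.840
  v = (-2 - (2)·2.200) / (5) = -1.280

(1.840, -1.280)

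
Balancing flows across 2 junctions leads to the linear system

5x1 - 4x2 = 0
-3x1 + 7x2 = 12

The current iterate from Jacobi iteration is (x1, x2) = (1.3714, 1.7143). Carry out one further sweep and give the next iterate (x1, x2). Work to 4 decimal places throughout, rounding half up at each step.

(1.3714, 2.3020)

One sweep:
  x1 = (0 - (-4)·1.7143) / (5) = 1.3714
  x2 = (12 - (-3)·1.3714) / (7) = 2.3020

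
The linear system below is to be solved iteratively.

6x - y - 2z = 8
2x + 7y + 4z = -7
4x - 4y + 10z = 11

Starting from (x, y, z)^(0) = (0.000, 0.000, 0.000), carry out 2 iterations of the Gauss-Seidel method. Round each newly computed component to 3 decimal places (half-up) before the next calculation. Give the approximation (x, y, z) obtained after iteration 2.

(1.108, -1.325, 0.127)

Iteration 1:
  x = (8 - (-1)·0.000 - (-2)·0.000) / (6) = 1.333
  y = (-7 - (2)·1.333 - (4)·0.000) / (7) = -1.381
  z = (11 - (4)·1.333 - (-4)·-1.381) / (10) = 0.014
Iteration 2:
  x = (8 - (-1)·-1.381 - (-2)·0.014) / (6) = 1.108
  y = (-7 - (2)·1.108 - (4)·0.014) / (7) = -1.325
  z = (11 - (4)·1.108 - (-4)·-1.325) / (10) = 0.127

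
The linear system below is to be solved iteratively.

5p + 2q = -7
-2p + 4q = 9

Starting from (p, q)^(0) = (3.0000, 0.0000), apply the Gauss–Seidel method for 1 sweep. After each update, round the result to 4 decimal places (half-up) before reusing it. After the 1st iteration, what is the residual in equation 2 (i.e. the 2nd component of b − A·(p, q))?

Iteration 1:
  p = (-7 - (2)·0.0000) / (5) = -1.4000
  q = (9 - (-2)·-1.4000) / (4) = 1.5500
Residual b − A·x = (-3.1000, 0.0000)

0.0000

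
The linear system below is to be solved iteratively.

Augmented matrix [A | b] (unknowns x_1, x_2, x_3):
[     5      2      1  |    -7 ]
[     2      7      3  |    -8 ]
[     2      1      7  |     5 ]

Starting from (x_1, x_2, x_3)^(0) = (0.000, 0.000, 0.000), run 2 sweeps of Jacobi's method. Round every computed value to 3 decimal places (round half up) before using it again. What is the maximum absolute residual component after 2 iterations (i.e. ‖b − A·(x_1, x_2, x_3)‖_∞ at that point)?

Iteration 1:
  x_1 = (-7 - (2)·0.000 - (1)·0.000) / (5) = -1.400
  x_2 = (-8 - (2)·0.000 - (3)·0.000) / (7) = -1.143
  x_3 = (5 - (2)·0.000 - (1)·0.000) / (7) = 0.714
Iteration 2:
  x_1 = (-7 - (2)·-1.143 - (1)·0.714) / (5) = -1.086
  x_2 = (-8 - (2)·-1.400 - (3)·0.714) / (7) = -1.049
  x_3 = (5 - (2)·-1.400 - (1)·-1.143) / (7) = 1.278
Residual b − A·x = (-0.750, -2.319, -0.725); ∞-norm = 2.319

2.319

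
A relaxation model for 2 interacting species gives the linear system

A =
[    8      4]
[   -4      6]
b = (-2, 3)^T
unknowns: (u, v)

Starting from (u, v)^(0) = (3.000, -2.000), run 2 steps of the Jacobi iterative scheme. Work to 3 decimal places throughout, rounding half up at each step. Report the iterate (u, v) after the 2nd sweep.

Iteration 1:
  u = (-2 - (4)·-2.000) / (8) = 0.750
  v = (3 - (-4)·3.000) / (6) = 2.500
Iteration 2:
  u = (-2 - (4)·2.500) / (8) = -1.500
  v = (3 - (-4)·0.750) / (6) = 1.000

(-1.500, 1.000)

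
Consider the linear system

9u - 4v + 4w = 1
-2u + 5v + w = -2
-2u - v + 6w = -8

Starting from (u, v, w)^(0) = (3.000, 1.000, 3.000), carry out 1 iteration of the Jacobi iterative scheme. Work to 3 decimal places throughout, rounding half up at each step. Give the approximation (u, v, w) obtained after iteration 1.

(-0.778, 0.200, -0.167)

Iteration 1:
  u = (1 - (-4)·1.000 - (4)·3.000) / (9) = -0.778
  v = (-2 - (-2)·3.000 - (1)·3.000) / (5) = 0.200
  w = (-8 - (-2)·3.000 - (-1)·1.000) / (6) = -0.167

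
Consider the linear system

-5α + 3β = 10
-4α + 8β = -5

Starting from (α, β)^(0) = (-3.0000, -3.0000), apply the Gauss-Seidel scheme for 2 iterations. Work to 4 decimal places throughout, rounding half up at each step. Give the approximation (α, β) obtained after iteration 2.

(-3.5150, -2.3825)

Iteration 1:
  α = (10 - (3)·-3.0000) / (-5) = -3.8000
  β = (-5 - (-4)·-3.8000) / (8) = -2.5250
Iteration 2:
  α = (10 - (3)·-2.5250) / (-5) = -3.5150
  β = (-5 - (-4)·-3.5150) / (8) = -2.3825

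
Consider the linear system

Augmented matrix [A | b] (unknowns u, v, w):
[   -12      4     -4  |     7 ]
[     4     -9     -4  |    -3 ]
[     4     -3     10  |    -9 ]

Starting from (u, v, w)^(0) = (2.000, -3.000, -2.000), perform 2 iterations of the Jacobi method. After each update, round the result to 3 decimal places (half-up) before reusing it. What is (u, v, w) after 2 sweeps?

(0.987, 1.081, 0.100)

Iteration 1:
  u = (7 - (4)·-3.000 - (-4)·-2.000) / (-12) = -0.917
  v = (-3 - (4)·2.000 - (-4)·-2.000) / (-9) = 2.111
  w = (-9 - (4)·2.000 - (-3)·-3.000) / (10) = -2.600
Iteration 2:
  u = (7 - (4)·2.111 - (-4)·-2.600) / (-12) = 0.987
  v = (-3 - (4)·-0.917 - (-4)·-2.600) / (-9) = 1.081
  w = (-9 - (4)·-0.917 - (-3)·2.111) / (10) = 0.100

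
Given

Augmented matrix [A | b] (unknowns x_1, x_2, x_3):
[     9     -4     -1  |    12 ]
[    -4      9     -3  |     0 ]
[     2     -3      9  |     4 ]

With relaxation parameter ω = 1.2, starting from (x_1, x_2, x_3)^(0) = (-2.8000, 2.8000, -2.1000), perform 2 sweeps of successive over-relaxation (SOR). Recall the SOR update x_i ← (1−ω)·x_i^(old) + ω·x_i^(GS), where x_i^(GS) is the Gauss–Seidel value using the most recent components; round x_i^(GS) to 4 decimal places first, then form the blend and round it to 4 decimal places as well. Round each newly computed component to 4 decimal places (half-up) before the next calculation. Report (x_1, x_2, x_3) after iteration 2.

Iteration 1:
  x_1: GS value = (12 - (-4)·2.8000 - (-1)·-2.1000) / (9) = 2.3444;  x_1 ← (1−ω)·-2.8000 + ω·2.3444 = 3.3733
  x_2: GS value = (0 - (-4)·3.3733 - (-3)·-2.1000) / (9) = 0.7992;  x_2 ← (1−ω)·2.8000 + ω·0.7992 = 0.3990
  x_3: GS value = (4 - (2)·3.3733 - (-3)·0.3990) / (9) = -0.1722;  x_3 ← (1−ω)·-2.1000 + ω·-0.1722 = 0.2134
Iteration 2:
  x_1: GS value = (12 - (-4)·0.3990 - (-1)·0.2134) / (9) = 1.5344;  x_1 ← (1−ω)·3.3733 + ω·1.5344 = 1.1666
  x_2: GS value = (0 - (-4)·1.1666 - (-3)·0.2134) / (9) = 0.5896;  x_2 ← (1−ω)·0.3990 + ω·0.5896 = 0.6277
  x_3: GS value = (4 - (2)·1.1666 - (-3)·0.6277) / (9) = 0.3944;  x_3 ← (1−ω)·0.2134 + ω·0.3944 = 0.4306

(1.1666, 0.6277, 0.4306)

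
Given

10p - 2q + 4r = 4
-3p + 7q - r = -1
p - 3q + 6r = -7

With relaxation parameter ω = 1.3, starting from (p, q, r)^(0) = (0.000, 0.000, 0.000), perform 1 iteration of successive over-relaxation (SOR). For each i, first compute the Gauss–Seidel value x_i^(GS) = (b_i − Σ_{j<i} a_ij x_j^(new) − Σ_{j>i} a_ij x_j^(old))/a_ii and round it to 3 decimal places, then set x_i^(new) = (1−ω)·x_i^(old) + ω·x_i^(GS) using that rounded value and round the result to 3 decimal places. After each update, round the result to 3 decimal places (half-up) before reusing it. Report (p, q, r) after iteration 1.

Iteration 1:
  p: GS value = (4 - (-2)·0.000 - (4)·0.000) / (10) = 0.400;  p ← (1−ω)·0.000 + ω·0.400 = 0.520
  q: GS value = (-1 - (-3)·0.520 - (-1)·0.000) / (7) = 0.080;  q ← (1−ω)·0.000 + ω·0.080 = 0.104
  r: GS value = (-7 - (1)·0.520 - (-3)·0.104) / (6) = -1.201;  r ← (1−ω)·0.000 + ω·-1.201 = -1.561

(0.520, 0.104, -1.561)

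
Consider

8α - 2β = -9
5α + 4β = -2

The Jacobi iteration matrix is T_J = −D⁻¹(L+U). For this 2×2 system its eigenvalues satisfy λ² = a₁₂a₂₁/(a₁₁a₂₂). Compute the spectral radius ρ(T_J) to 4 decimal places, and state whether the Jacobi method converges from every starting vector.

a₁₂a₂₁/(a₁₁a₂₂) = (-2)·(5) / ((8)·(4)) = -0.312500
ρ = √|-0.312500| = √0.312500 = 0.5590
ρ < 1, so Jacobi converges

0.5590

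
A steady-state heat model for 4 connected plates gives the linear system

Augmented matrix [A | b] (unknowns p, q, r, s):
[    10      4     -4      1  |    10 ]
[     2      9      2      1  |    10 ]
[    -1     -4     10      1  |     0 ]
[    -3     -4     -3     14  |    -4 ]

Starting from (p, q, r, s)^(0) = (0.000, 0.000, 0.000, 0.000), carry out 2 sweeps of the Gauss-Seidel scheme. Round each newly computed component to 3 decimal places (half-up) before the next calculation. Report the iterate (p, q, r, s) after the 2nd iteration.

Iteration 1:
  p = (10 - (4)·0.000 - (-4)·0.000 - (1)·0.000) / (10) = 1.000
  q = (10 - (2)·1.000 - (2)·0.000 - (1)·0.000) / (9) = 0.889
  r = (0 - (-1)·1.000 - (-4)·0.889 - (1)·0.000) / (10) = 0.456
  s = (-4 - (-3)·1.000 - (-4)·0.889 - (-3)·0.456) / (14) = 0.280
Iteration 2:
  p = (10 - (4)·0.889 - (-4)·0.456 - (1)·0.280) / (10) = 0.799
  q = (10 - (2)·0.799 - (2)·0.456 - (1)·0.280) / (9) = 0.801
  r = (0 - (-1)·0.799 - (-4)·0.801 - (1)·0.280) / (10) = 0.372
  s = (-4 - (-3)·0.799 - (-4)·0.801 - (-3)·0.372) / (14) = 0.194

(0.799, 0.801, 0.372, 0.194)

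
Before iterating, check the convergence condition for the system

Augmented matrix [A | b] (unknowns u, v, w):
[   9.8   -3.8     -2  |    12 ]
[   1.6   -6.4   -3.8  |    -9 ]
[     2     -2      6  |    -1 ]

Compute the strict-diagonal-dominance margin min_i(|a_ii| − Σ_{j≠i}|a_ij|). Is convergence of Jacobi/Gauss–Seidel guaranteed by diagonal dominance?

1

row 1: |9.8| − (3.8+2) = 4
row 2: |-6.4| − (1.6+3.8) = 1
row 3: |6| − (2+2) = 2
minimum over rows = 1 → strictly diagonally dominant (convergence guaranteed)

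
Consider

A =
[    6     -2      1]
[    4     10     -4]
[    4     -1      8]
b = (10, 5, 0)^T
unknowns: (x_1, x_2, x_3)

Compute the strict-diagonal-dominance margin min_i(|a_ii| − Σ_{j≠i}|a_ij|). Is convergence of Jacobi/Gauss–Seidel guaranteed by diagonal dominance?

row 1: |6| − (2+1) = 3
row 2: |10| − (4+4) = 2
row 3: |8| − (4+1) = 3
minimum over rows = 2 → strictly diagonally dominant (convergence guaranteed)

2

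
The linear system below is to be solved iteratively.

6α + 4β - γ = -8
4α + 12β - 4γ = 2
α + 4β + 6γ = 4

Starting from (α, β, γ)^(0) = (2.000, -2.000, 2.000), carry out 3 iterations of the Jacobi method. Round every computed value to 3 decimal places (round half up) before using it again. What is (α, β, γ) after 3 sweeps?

Iteration 1:
  α = (-8 - (4)·-2.000 - (-1)·2.000) / (6) = 0.333
  β = (2 - (4)·2.000 - (-4)·2.000) / (12) = 0.167
  γ = (4 - (1)·2.000 - (4)·-2.000) / (6) = 1.667
Iteration 2:
  α = (-8 - (4)·0.167 - (-1)·1.667) / (6) = -1.167
  β = (2 - (4)·0.333 - (-4)·1.667) / (12) = 0.611
  γ = (4 - (1)·0.333 - (4)·0.167) / (6) = 0.500
Iteration 3:
  α = (-8 - (4)·0.611 - (-1)·0.500) / (6) = -1.657
  β = (2 - (4)·-1.167 - (-4)·0.500) / (12) = 0.722
  γ = (4 - (1)·-1.167 - (4)·0.611) / (6) = 0.454

(-1.657, 0.722, 0.454)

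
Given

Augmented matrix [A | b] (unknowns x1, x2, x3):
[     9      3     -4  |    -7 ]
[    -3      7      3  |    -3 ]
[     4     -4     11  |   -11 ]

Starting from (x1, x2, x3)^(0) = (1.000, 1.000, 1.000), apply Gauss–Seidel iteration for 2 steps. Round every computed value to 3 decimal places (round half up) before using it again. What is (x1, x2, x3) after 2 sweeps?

Iteration 1:
  x1 = (-7 - (3)·1.000 - (-4)·1.000) / (9) = -0.667
  x2 = (-3 - (-3)·-0.667 - (3)·1.000) / (7) = -1.143
  x3 = (-11 - (4)·-0.667 - (-4)·-1.143) / (11) = -1.173
Iteration 2:
  x1 = (-7 - (3)·-1.143 - (-4)·-1.173) / (9) = -0.918
  x2 = (-3 - (-3)·-0.918 - (3)·-1.173) / (7) = -0.319
  x3 = (-11 - (4)·-0.918 - (-4)·-0.319) / (11) = -0.782

(-0.918, -0.319, -0.782)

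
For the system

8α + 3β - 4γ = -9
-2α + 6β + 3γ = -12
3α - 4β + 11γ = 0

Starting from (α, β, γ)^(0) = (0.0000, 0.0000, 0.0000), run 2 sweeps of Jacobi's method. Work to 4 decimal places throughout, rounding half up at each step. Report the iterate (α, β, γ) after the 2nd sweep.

(-0.3750, -2.3750, -0.4205)

Iteration 1:
  α = (-9 - (3)·0.0000 - (-4)·0.0000) / (8) = -1.1250
  β = (-12 - (-2)·0.0000 - (3)·0.0000) / (6) = -2.0000
  γ = (0 - (3)·0.0000 - (-4)·0.0000) / (11) = 0.0000
Iteration 2:
  α = (-9 - (3)·-2.0000 - (-4)·0.0000) / (8) = -0.3750
  β = (-12 - (-2)·-1.1250 - (3)·0.0000) / (6) = -2.3750
  γ = (0 - (3)·-1.1250 - (-4)·-2.0000) / (11) = -0.4205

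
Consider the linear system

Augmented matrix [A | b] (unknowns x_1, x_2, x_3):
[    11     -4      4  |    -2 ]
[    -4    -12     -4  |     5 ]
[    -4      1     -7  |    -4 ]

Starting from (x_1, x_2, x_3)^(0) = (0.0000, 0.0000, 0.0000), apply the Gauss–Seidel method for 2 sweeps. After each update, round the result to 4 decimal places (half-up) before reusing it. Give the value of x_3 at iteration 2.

Iteration 1:
  x_1 = (-2 - (-4)·0.0000 - (4)·0.0000) / (11) = -0.1818
  x_2 = (5 - (-4)·-0.1818 - (-4)·0.0000) / (-12) = -0.3561
  x_3 = (-4 - (-4)·-0.1818 - (1)·-0.3561) / (-7) = 0.6244
Iteration 2:
  x_1 = (-2 - (-4)·-0.3561 - (4)·0.6244) / (11) = -0.5384
  x_2 = (5 - (-4)·-0.5384 - (-4)·0.6244) / (-12) = -0.4453
  x_3 = (-4 - (-4)·-0.5384 - (1)·-0.4453) / (-7) = 0.8155

0.8155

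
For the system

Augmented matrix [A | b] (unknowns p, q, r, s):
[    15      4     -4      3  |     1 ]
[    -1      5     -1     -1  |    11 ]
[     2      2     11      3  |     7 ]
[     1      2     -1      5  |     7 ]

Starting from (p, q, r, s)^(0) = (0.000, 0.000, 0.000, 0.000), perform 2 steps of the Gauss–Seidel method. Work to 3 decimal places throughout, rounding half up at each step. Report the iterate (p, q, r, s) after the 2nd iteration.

(-0.573, 2.239, 0.185, 0.656)

Iteration 1:
  p = (1 - (4)·0.000 - (-4)·0.000 - (3)·0.000) / (15) = 0.067
  q = (11 - (-1)·0.067 - (-1)·0.000 - (-1)·0.000) / (5) = 2.213
  r = (7 - (2)·0.067 - (2)·2.213 - (3)·0.000) / (11) = 0.222
  s = (7 - (1)·0.067 - (2)·2.213 - (-1)·0.222) / (5) = 0.546
Iteration 2:
  p = (1 - (4)·2.213 - (-4)·0.222 - (3)·0.546) / (15) = -0.573
  q = (11 - (-1)·-0.573 - (-1)·0.222 - (-1)·0.546) / (5) = 2.239
  r = (7 - (2)·-0.573 - (2)·2.239 - (3)·0.546) / (11) = 0.185
  s = (7 - (1)·-0.573 - (2)·2.239 - (-1)·0.185) / (5) = 0.656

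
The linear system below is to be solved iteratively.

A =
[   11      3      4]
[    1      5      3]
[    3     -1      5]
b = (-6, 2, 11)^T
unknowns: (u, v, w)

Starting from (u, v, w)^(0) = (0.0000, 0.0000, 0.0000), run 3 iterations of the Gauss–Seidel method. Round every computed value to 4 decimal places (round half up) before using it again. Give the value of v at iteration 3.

-1.1266

Iteration 1:
  u = (-6 - (3)·0.0000 - (4)·0.0000) / (11) = -0.5455
  v = (2 - (1)·-0.5455 - (3)·0.0000) / (5) = 0.5091
  w = (11 - (3)·-0.5455 - (-1)·0.5091) / (5) = 2.6291
Iteration 2:
  u = (-6 - (3)·0.5091 - (4)·2.6291) / (11) = -1.6403
  v = (2 - (1)·-1.6403 - (3)·2.6291) / (5) = -0.8494
  w = (11 - (3)·-1.6403 - (-1)·-0.8494) / (5) = 3.0143
Iteration 3:
  u = (-6 - (3)·-0.8494 - (4)·3.0143) / (11) = -1.4099
  v = (2 - (1)·-1.4099 - (3)·3.0143) / (5) = -1.1266
  w = (11 - (3)·-1.4099 - (-1)·-1.1266) / (5) = 2.8206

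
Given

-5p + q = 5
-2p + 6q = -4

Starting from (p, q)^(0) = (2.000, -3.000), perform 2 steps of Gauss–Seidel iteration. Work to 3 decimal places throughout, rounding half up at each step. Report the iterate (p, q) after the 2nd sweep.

Iteration 1:
  p = (5 - (1)·-3.000) / (-5) = -1.600
  q = (-4 - (-2)·-1.600) / (6) = -1.200
Iteration 2:
  p = (5 - (1)·-1.200) / (-5) = -1.240
  q = (-4 - (-2)·-1.240) / (6) = -1.080

(-1.240, -1.080)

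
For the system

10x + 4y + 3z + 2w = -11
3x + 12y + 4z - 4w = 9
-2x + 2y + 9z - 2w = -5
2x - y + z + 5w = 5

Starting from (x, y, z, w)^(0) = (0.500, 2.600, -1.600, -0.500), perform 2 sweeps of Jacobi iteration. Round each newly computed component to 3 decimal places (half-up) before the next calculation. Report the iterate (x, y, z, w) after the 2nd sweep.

Iteration 1:
  x = (-11 - (4)·2.600 - (3)·-1.600 - (2)·-0.500) / (10) = -1.560
  y = (9 - (3)·0.500 - (4)·-1.600 - (-4)·-0.500) / (12) = 0.992
  z = (-5 - (-2)·0.500 - (2)·2.600 - (-2)·-0.500) / (9) = -1.133
  w = (5 - (2)·0.500 - (-1)·2.600 - (1)·-1.600) / (5) = 1.640
Iteration 2:
  x = (-11 - (4)·0.992 - (3)·-1.133 - (2)·1.640) / (10) = -1.485
  y = (9 - (3)·-1.560 - (4)·-1.133 - (-4)·1.640) / (12) = 2.064
  z = (-5 - (-2)·-1.560 - (2)·0.992 - (-2)·1.640) / (9) = -0.758
  w = (5 - (2)·-1.560 - (-1)·0.992 - (1)·-1.133) / (5) = 2.049

(-1.485, 2.064, -0.758, 2.049)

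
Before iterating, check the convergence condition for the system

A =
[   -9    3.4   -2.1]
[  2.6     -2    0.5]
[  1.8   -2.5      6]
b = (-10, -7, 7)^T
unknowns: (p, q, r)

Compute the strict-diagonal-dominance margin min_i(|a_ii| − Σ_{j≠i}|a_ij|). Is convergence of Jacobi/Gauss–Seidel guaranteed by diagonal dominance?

-1.1

row 1: |-9| − (3.4+2.1) = 3.5
row 2: |-2| − (2.6+0.5) = -1.1
row 3: |6| − (1.8+2.5) = 1.7
minimum over rows = -1.1 → not strictly diagonally dominant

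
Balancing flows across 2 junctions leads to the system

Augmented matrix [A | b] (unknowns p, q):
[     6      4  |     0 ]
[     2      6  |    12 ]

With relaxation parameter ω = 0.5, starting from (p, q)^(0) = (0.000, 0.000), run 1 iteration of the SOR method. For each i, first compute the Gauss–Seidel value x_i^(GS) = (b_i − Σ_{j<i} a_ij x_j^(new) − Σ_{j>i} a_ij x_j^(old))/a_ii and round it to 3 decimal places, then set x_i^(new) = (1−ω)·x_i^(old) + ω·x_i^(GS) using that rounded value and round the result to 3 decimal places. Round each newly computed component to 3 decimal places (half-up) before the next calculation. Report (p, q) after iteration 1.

(0.000, 1.000)

Iteration 1:
  p: GS value = (0 - (4)·0.000) / (6) = 0.000;  p ← (1−ω)·0.000 + ω·0.000 = 0.000
  q: GS value = (12 - (2)·0.000) / (6) = 2.000;  q ← (1−ω)·0.000 + ω·2.000 = 1.000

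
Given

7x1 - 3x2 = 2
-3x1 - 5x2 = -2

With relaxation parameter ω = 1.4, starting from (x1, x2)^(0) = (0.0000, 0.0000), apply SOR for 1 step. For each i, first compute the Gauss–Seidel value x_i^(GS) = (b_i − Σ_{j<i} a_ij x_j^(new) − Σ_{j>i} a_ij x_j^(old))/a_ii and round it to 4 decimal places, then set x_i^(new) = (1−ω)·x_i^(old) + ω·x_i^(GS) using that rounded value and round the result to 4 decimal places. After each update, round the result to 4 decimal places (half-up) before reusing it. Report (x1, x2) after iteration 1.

Iteration 1:
  x1: GS value = (2 - (-3)·0.0000) / (7) = 0.2857;  x1 ← (1−ω)·0.0000 + ω·0.2857 = 0.4000
  x2: GS value = (-2 - (-3)·0.4000) / (-5) = 0.1600;  x2 ← (1−ω)·0.0000 + ω·0.1600 = 0.2240

(0.4000, 0.2240)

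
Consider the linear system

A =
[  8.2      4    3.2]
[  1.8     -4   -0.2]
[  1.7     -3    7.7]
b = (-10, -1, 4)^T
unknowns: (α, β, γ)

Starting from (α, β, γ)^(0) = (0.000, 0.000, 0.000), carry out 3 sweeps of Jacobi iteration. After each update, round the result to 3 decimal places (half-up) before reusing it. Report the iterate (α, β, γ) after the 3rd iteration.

Iteration 1:
  α = (-10 - (4)·0.000 - (3.2)·0.000) / (8.2) = -1.220
  β = (-1 - (1.8)·0.000 - (-0.2)·0.000) / (-4) = 0.250
  γ = (4 - (1.7)·0.000 - (-3)·0.000) / (7.7) = 0.519
Iteration 2:
  α = (-10 - (4)·0.250 - (3.2)·0.519) / (8.2) = -1.544
  β = (-1 - (1.8)·-1.220 - (-0.2)·0.519) / (-4) = -0.325
  γ = (4 - (1.7)·-1.220 - (-3)·0.250) / (7.7) = 0.886
Iteration 3:
  α = (-10 - (4)·-0.325 - (3.2)·0.886) / (8.2) = -1.407
  β = (-1 - (1.8)·-1.544 - (-0.2)·0.886) / (-4) = -0.489
  γ = (4 - (1.7)·-1.544 - (-3)·-0.325) / (7.7) = 0.734

(-1.407, -0.489, 0.734)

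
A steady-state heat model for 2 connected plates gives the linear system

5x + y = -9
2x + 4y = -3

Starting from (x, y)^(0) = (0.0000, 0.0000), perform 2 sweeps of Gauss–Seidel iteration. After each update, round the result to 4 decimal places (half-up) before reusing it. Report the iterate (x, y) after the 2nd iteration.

Iteration 1:
  x = (-9 - (1)·0.0000) / (5) = -1.8000
  y = (-3 - (2)·-1.8000) / (4) = 0.1500
Iteration 2:
  x = (-9 - (1)·0.1500) / (5) = -1.8300
  y = (-3 - (2)·-1.8300) / (4) = 0.1650

(-1.8300, 0.1650)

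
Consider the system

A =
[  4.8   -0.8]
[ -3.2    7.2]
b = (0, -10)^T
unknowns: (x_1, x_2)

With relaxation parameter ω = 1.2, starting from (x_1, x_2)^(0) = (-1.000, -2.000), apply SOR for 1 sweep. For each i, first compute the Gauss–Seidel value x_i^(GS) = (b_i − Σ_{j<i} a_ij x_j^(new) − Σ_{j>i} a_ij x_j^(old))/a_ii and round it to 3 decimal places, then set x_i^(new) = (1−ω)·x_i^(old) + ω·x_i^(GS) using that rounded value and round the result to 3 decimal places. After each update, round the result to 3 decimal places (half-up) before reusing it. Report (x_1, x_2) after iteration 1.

(-0.200, -1.374)

Iteration 1:
  x_1: GS value = (0 - (-0.8)·-2.000) / (4.8) = -0.333;  x_1 ← (1−ω)·-1.000 + ω·-0.333 = -0.200
  x_2: GS value = (-10 - (-3.2)·-0.200) / (7.2) = -1.478;  x_2 ← (1−ω)·-2.000 + ω·-1.478 = -1.374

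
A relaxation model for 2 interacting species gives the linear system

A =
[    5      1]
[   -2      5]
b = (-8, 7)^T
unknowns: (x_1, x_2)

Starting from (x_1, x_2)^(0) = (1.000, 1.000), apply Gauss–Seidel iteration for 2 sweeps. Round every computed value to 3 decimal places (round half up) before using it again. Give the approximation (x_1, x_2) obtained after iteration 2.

Iteration 1:
  x_1 = (-8 - (1)·1.000) / (5) = -1.800
  x_2 = (7 - (-2)·-1.800) / (5) = 0.680
Iteration 2:
  x_1 = (-8 - (1)·0.680) / (5) = -1.736
  x_2 = (7 - (-2)·-1.736) / (5) = 0.706

(-1.736, 0.706)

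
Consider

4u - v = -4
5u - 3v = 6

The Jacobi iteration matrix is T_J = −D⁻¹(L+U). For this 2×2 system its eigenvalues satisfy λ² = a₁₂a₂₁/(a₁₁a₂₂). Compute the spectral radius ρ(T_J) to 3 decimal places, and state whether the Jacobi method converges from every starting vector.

0.645

a₁₂a₂₁/(a₁₁a₂₂) = (-1)·(5) / ((4)·(-3)) = 0.416667
ρ = √|0.416667| = √0.416667 = 0.645
ρ < 1, so Jacobi converges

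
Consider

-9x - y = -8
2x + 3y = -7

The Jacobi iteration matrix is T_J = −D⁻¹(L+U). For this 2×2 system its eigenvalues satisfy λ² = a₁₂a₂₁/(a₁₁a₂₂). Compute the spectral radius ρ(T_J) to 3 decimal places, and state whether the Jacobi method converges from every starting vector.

0.272

a₁₂a₂₁/(a₁₁a₂₂) = (-1)·(2) / ((-9)·(3)) = 0.074074
ρ = √|0.074074| = √0.074074 = 0.272
ρ < 1, so Jacobi converges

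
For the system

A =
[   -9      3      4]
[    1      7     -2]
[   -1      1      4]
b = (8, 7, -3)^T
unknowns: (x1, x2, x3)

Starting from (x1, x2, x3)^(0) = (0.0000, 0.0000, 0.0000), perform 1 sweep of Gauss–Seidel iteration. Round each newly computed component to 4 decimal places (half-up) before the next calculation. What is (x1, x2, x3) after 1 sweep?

(-0.8889, 1.1270, -1.2540)

Iteration 1:
  x1 = (8 - (3)·0.0000 - (4)·0.0000) / (-9) = -0.8889
  x2 = (7 - (1)·-0.8889 - (-2)·0.0000) / (7) = 1.1270
  x3 = (-3 - (-1)·-0.8889 - (1)·1.1270) / (4) = -1.2540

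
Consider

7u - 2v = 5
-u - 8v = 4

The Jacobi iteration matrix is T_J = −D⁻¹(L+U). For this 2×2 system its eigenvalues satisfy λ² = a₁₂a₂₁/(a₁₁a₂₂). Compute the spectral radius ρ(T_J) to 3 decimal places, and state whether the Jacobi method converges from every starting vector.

0.189

a₁₂a₂₁/(a₁₁a₂₂) = (-2)·(-1) / ((7)·(-8)) = -0.035714
ρ = √|-0.035714| = √0.035714 = 0.189
ρ < 1, so Jacobi converges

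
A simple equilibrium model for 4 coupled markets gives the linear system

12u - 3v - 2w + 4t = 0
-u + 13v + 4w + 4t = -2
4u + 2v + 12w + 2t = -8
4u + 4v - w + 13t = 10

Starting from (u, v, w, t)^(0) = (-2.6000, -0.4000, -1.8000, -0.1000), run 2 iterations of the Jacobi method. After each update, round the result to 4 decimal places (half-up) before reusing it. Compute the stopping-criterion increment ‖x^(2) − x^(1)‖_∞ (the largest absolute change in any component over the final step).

Iteration 1:
  u = (0 - (-3)·-0.4000 - (-2)·-1.8000 - (4)·-0.1000) / (12) = -0.3667
  v = (-2 - (-1)·-2.6000 - (4)·-1.8000 - (4)·-0.1000) / (13) = 0.2308
  w = (-8 - (4)·-2.6000 - (2)·-0.4000 - (2)·-0.1000) / (12) = 0.2833
  t = (10 - (4)·-2.6000 - (4)·-0.4000 - (-1)·-1.8000) / (13) = 1.5538
Iteration 2:
  u = (0 - (-3)·0.2308 - (-2)·0.2833 - (4)·1.5538) / (12) = -0.4130
  v = (-2 - (-1)·-0.3667 - (4)·0.2833 - (4)·1.5538) / (13) = -0.7473
  w = (-8 - (4)·-0.3667 - (2)·0.2308 - (2)·1.5538) / (12) = -0.8419
  t = (10 - (4)·-0.3667 - (4)·0.2308 - (-1)·0.2833) / (13) = 0.8328
Change: (-0.0463, -0.9781, -1.1252, -0.7210) → max |·| = 1.1252

1.1252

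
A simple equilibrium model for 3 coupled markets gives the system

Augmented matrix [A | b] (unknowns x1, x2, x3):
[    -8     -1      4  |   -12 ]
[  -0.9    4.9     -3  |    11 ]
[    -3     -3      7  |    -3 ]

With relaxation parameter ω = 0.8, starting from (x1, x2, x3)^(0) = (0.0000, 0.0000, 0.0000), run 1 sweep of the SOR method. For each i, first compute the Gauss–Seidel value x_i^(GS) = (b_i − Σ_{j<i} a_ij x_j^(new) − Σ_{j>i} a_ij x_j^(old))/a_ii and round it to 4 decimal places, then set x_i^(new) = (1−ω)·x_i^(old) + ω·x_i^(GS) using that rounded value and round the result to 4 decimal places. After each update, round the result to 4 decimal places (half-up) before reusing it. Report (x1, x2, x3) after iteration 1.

Iteration 1:
  x1: GS value = (-12 - (-1)·0.0000 - (4)·0.0000) / (-8) = 1.5000;  x1 ← (1−ω)·0.0000 + ω·1.5000 = 1.2000
  x2: GS value = (11 - (-0.9)·1.2000 - (-3)·0.0000) / (4.9) = 2.4653;  x2 ← (1−ω)·0.0000 + ω·2.4653 = 1.9722
  x3: GS value = (-3 - (-3)·1.2000 - (-3)·1.9722) / (7) = 0.9309;  x3 ← (1−ω)·0.0000 + ω·0.9309 = 0.7447

(1.2000, 1.9722, 0.7447)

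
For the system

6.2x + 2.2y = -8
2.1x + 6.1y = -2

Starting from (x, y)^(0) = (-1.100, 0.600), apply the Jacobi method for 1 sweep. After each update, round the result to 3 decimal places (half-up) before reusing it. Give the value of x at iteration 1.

Iteration 1:
  x = (-8 - (2.2)·0.600) / (6.2) = -1.503
  y = (-2 - (2.1)·-1.100) / (6.1) = 0.051

-1.503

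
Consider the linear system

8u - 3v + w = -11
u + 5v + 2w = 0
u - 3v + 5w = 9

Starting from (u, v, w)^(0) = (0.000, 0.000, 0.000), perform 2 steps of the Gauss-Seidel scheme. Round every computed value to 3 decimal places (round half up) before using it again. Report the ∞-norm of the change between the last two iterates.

0.861

Iteration 1:
  u = (-11 - (-3)·0.000 - (1)·0.000) / (8) = -1.375
  v = (0 - (1)·-1.375 - (2)·0.000) / (5) = 0.275
  w = (9 - (1)·-1.375 - (-3)·0.275) / (5) = 2.240
Iteration 2:
  u = (-11 - (-3)·0.275 - (1)·2.240) / (8) = -1.552
  v = (0 - (1)·-1.552 - (2)·2.240) / (5) = -0.586
  w = (9 - (1)·-1.552 - (-3)·-0.586) / (5) = 1.759
Change: (-0.177, -0.861, -0.481) → max |·| = 0.861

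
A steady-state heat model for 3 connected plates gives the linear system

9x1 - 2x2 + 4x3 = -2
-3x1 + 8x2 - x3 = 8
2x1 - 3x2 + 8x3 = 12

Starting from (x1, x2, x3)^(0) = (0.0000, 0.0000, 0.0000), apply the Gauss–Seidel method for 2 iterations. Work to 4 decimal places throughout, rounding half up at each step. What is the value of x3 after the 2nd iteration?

Iteration 1:
  x1 = (-2 - (-2)·0.0000 - (4)·0.0000) / (9) = -0.2222
  x2 = (8 - (-3)·-0.2222 - (-1)·0.0000) / (8) = 0.9167
  x3 = (12 - (2)·-0.2222 - (-3)·0.9167) / (8) = 1.8993
Iteration 2:
  x1 = (-2 - (-2)·0.9167 - (4)·1.8993) / (9) = -0.8626
  x2 = (8 - (-3)·-0.8626 - (-1)·1.8993) / (8) = 0.9139
  x3 = (12 - (2)·-0.8626 - (-3)·0.9139) / (8) = 2.0584

2.0584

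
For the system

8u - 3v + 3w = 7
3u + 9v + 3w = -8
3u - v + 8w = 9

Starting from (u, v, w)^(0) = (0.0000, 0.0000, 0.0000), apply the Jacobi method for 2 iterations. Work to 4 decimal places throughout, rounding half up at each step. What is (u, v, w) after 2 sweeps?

(0.1198, -1.5556, 0.6858)

Iteration 1:
  u = (7 - (-3)·0.0000 - (3)·0.0000) / (8) = 0.8750
  v = (-8 - (3)·0.0000 - (3)·0.0000) / (9) = -0.8889
  w = (9 - (3)·0.0000 - (-1)·0.0000) / (8) = 1.1250
Iteration 2:
  u = (7 - (-3)·-0.8889 - (3)·1.1250) / (8) = 0.1198
  v = (-8 - (3)·0.8750 - (3)·1.1250) / (9) = -1.5556
  w = (9 - (3)·0.8750 - (-1)·-0.8889) / (8) = 0.6858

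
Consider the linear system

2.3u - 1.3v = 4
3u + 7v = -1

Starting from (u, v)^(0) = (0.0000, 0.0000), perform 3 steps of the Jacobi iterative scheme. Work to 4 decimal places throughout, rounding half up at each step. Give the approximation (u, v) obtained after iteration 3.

Iteration 1:
  u = (4 - (-1.3)·0.0000) / (2.3) = 1.7391
  v = (-1 - (3)·0.0000) / (7) = -0.1429
Iteration 2:
  u = (4 - (-1.3)·-0.1429) / (2.3) = 1.6584
  v = (-1 - (3)·1.7391) / (7) = -0.8882
Iteration 3:
  u = (4 - (-1.3)·-0.8882) / (2.3) = 1.2371
  v = (-1 - (3)·1.6584) / (7) = -0.8536

(1.2371, -0.8536)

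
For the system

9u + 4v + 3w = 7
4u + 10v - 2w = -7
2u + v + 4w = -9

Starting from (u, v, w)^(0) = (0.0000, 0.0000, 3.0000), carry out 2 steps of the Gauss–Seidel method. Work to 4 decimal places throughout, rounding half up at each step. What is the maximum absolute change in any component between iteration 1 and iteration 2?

Iteration 1:
  u = (7 - (4)·0.0000 - (3)·3.0000) / (9) = -0.2222
  v = (-7 - (4)·-0.2222 - (-2)·3.0000) / (10) = -0.0111
  w = (-9 - (2)·-0.2222 - (1)·-0.0111) / (4) = -2.1361
Iteration 2:
  u = (7 - (4)·-0.0111 - (3)·-2.1361) / (9) = 1.4947
  v = (-7 - (4)·1.4947 - (-2)·-2.1361) / (10) = -1.7251
  w = (-9 - (2)·1.4947 - (1)·-1.7251) / (4) = -2.5661
Change: (1.7169, -1.7140, -0.4300) → max |·| = 1.7169

1.7169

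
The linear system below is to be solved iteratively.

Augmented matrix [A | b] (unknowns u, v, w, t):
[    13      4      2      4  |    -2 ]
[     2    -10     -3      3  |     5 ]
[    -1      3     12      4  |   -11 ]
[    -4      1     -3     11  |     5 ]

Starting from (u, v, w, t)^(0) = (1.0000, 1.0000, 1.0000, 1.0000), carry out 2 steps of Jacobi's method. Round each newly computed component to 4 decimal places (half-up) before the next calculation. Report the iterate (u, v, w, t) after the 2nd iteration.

Iteration 1:
  u = (-2 - (4)·1.0000 - (2)·1.0000 - (4)·1.0000) / (13) = -0.9231
  v = (5 - (2)·1.0000 - (-3)·1.0000 - (3)·1.0000) / (-10) = -0.3000
  w = (-11 - (-1)·1.0000 - (3)·1.0000 - (4)·1.0000) / (12) = -1.4167
  t = (5 - (-4)·1.0000 - (1)·1.0000 - (-3)·1.0000) / (11) = 1.0000
Iteration 2:
  u = (-2 - (4)·-0.3000 - (2)·-1.4167 - (4)·1.0000) / (13) = -0.1513
  v = (5 - (2)·-0.9231 - (-3)·-1.4167 - (3)·1.0000) / (-10) = 0.0404
  w = (-11 - (-1)·-0.9231 - (3)·-0.3000 - (4)·1.0000) / (12) = -1.2519
  t = (5 - (-4)·-0.9231 - (1)·-0.3000 - (-3)·-1.4167) / (11) = -0.2402

(-0.1513, 0.0404, -1.2519, -0.2402)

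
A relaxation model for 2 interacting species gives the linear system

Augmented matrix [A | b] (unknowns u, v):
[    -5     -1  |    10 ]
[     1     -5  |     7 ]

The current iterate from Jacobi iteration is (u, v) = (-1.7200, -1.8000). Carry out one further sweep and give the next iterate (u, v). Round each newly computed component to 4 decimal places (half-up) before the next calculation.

(-1.6400, -1.7440)

One sweep:
  u = (10 - (-1)·-1.8000) / (-5) = -1.6400
  v = (7 - (1)·-1.7200) / (-5) = -1.7440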